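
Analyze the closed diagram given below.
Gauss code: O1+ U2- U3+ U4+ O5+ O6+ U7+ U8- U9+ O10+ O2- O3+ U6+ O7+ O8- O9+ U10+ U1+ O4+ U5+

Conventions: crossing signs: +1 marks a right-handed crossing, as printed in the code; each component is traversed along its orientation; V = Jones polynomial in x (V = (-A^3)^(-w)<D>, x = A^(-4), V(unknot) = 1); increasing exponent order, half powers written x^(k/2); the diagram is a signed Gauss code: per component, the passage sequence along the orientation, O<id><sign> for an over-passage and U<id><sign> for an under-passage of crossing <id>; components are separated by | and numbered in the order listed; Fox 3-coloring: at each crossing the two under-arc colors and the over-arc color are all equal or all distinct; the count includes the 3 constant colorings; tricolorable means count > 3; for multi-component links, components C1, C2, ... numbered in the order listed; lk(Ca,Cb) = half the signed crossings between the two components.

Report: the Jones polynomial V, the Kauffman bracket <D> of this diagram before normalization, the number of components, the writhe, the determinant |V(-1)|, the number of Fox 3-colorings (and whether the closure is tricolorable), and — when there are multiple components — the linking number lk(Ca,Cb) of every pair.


V = x^2 + 2x^4 - 2x^5 + x^6 - 2x^7 + x^8
<D> = A^-14 - 2A^-10 + A^-6 - 2A^-2 + 2A^2 + A^10 (w = +6)
1 component over 10 crossings, w = +6
27 Fox colorings among 3^10, |V(-1)| = 9: tricolorable
why: w = +6 (over 10 crossings) is diagram-only; (-A^3)^(-6) removes it from V


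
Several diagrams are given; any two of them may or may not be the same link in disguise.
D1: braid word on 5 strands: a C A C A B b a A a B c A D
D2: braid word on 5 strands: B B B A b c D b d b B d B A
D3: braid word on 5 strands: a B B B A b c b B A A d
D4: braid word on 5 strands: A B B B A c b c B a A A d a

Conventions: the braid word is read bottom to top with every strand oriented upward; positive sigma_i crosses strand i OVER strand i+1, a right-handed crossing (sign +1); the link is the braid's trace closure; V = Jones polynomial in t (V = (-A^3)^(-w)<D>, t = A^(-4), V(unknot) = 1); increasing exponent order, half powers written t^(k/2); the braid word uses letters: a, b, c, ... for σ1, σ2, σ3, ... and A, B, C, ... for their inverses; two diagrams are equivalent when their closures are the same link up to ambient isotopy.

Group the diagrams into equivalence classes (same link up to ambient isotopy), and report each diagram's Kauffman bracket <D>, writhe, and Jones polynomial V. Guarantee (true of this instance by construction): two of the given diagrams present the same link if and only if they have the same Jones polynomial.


equivalence classes: {D1} | {D2, D3, D4}
D1 (bracket A^-12; 14 crossings at w = -4): V = 1
V(D2) = -t^-6 + t^-5 - t^-4 + 2t^-3 - t^-2 + t^-1  (w -2, c 14, <D> = A^-2 - A^2 + 2A^6 - A^10 + A^14 - A^18)
V(D3) = -t^-6 + t^-5 - t^-4 + 2t^-3 - t^-2 + t^-1  [12 crossings, <D> = A^-2 - A^2 + 2A^6 - A^10 + A^14 - A^18, w = -2]
D4 (bracket A^-2 - A^2 + 2A^6 - A^10 + A^14 - A^18; 14 crossings at w = -2): V = -t^-6 + t^-5 - t^-4 + 2t^-3 - t^-2 + t^-1
observation: V(t) takes 2 values over 4 diagrams, fixing the grouping


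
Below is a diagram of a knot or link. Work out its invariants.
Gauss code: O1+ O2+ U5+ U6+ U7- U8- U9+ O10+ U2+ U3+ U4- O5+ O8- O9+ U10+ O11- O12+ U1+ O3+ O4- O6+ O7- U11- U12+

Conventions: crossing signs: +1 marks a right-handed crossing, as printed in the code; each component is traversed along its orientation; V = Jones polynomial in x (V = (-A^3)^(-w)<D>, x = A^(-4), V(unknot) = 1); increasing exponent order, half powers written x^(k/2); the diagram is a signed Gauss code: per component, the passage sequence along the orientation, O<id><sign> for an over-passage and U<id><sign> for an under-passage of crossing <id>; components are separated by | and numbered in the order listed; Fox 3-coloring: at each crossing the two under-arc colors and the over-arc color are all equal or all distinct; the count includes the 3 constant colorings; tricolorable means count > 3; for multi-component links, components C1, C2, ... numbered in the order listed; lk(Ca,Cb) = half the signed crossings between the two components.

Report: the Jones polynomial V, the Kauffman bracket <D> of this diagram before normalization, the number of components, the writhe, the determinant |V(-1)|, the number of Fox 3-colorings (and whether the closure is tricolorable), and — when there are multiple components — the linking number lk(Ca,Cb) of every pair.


V(x) = x + x^3 - x^4
bracket: -A^-4 + 1 + A^8, w = +4
1 component, writhe +4, over 12 crossings
det 3, colorings 9 of 3^12 — tricolorable
observation: V spans 3 powers of x: at least 3 crossings in any diagram


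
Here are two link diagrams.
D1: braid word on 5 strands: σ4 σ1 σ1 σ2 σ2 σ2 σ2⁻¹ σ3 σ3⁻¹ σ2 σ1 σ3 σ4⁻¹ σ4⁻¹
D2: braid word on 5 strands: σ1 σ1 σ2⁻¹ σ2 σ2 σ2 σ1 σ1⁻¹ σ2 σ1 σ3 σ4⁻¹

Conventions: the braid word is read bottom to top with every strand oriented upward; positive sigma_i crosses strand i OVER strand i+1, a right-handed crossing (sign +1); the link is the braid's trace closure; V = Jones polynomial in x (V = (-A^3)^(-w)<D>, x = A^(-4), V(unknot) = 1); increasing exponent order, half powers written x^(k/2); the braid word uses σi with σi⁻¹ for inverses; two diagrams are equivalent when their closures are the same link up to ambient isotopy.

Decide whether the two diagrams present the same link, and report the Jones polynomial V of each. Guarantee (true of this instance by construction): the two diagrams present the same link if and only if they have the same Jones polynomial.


same link: yes
V(D1) = x^2 + 2x^4 - 2x^5 + x^6 - 2x^7 + x^8  [14 crossings, <D> = A^-14 - 2A^-10 + A^-6 - 2A^-2 + 2A^2 + A^10, w = +6]
V(D2) = x^2 + 2x^4 - 2x^5 + x^6 - 2x^7 + x^8  [12 crossings, <D> = A^-14 - 2A^-10 + A^-6 - 2A^-2 + 2A^2 + A^10, w = +6]
insight: one V(x) for all 2 diagrams — one class (guaranteed)


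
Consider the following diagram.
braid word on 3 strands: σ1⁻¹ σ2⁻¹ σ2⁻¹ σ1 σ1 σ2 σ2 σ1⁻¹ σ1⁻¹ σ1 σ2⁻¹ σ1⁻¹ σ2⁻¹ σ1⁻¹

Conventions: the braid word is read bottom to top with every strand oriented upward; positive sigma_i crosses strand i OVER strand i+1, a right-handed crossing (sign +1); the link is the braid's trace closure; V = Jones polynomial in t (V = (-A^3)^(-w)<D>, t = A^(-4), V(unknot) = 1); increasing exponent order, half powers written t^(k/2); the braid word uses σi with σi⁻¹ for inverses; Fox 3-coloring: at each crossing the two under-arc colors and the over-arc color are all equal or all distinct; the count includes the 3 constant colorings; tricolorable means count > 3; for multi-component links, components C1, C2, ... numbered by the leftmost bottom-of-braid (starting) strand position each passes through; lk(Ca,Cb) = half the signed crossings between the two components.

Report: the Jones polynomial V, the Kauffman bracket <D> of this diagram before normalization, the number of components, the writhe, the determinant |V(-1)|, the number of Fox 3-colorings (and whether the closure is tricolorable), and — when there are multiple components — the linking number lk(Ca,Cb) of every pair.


V = t^-7 - 2t^-6 + 2t^-5 - 3t^-4 + 3t^-3 - 2t^-2 + 2t^-1
<D> = 2A^-8 - 2A^-4 + 3 - 3A^4 + 2A^8 - 2A^12 + A^16 (w = -4)
1 component over 14 crossings, w = -4
9 Fox colorings among 3^14, |V(-1)| = 15: tricolorable
why: the span of V is 6, forcing >= 6 crossings in any diagram


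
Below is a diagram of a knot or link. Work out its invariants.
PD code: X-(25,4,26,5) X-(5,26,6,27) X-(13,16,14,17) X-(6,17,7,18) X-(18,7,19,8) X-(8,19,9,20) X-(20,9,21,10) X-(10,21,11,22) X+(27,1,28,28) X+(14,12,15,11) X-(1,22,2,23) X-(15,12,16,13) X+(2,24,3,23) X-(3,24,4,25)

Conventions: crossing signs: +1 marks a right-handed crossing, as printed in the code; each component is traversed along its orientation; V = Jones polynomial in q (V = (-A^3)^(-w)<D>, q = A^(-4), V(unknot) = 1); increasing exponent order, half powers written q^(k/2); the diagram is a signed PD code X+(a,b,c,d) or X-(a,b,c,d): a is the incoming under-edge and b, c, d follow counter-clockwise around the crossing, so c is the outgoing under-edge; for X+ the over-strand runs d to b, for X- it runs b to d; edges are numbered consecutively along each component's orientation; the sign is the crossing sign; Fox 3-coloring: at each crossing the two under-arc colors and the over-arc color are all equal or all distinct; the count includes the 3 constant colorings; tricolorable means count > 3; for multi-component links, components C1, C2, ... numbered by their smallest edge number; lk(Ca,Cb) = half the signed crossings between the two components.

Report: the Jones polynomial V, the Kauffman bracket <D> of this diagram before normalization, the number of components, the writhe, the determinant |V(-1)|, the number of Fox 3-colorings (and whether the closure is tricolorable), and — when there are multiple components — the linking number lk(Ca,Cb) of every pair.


V(q) = q^-11 - 2q^-10 + 2q^-9 - 3q^-8 + 2q^-7 - 2q^-6 + 2q^-5 + q^-3
bracket: A^-12 + 2A^-4 - 2 + 2A^4 - 3A^8 + 2A^12 - 2A^16 + A^20, w = -8
1 component, writhe -8, over 14 crossings
det 15, colorings 9 of 3^14 — tricolorable
observation: det 15 = |V(-1)|; divisible by 3, so tricolorable


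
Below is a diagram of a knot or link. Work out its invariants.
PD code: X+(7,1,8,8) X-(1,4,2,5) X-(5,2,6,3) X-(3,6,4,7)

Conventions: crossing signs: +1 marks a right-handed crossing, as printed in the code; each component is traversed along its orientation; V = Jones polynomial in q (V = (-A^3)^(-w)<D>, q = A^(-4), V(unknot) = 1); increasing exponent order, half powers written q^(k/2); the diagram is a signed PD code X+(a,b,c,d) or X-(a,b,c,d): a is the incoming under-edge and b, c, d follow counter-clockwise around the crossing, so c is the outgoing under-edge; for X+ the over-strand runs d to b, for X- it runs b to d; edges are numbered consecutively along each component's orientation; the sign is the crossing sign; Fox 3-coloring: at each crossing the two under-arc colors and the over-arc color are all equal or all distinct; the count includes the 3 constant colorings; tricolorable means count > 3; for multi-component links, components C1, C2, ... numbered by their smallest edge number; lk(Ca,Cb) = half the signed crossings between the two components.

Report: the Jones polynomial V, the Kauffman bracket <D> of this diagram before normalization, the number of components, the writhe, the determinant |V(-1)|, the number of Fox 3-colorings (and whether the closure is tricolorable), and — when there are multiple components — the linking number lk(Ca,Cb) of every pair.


V(q) = -q^-4 + q^-3 + q^-1
bracket: A^-2 + A^6 - A^10, w = -2
1 component, writhe -2, over 4 crossings
det 3, colorings 9 of 3^4 — tricolorable
observation: the span of V is 3, forcing >= 3 crossings in any diagram


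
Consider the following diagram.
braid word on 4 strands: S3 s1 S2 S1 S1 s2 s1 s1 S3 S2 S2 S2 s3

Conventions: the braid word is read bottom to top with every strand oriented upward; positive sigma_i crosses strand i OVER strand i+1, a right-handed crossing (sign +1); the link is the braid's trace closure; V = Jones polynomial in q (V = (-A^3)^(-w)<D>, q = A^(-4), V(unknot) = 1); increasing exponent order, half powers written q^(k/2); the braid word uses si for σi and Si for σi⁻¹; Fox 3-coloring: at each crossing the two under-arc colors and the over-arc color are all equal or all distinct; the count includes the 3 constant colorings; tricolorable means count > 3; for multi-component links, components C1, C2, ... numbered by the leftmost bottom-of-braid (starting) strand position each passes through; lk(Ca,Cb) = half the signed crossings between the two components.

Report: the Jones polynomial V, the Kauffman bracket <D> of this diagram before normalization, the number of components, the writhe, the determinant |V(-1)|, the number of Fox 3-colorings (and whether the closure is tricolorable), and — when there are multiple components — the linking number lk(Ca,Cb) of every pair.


V = -q^-6 + 2q^-5 - 4q^-4 + 5q^-3 - 4q^-2 + 5q^-1 - 3 + 2q - q^2
<D> = A^-17 - 2A^-13 + 3A^-9 - 5A^-5 + 4A^-1 - 5A^3 + 4A^7 - 2A^11 + A^15 (w = -3)
1 component over 13 crossings, w = -3
9 Fox colorings among 3^13, |V(-1)| = 27: tricolorable
why: det 27 = |V(-1)|; divisible by 3, so tricolorable


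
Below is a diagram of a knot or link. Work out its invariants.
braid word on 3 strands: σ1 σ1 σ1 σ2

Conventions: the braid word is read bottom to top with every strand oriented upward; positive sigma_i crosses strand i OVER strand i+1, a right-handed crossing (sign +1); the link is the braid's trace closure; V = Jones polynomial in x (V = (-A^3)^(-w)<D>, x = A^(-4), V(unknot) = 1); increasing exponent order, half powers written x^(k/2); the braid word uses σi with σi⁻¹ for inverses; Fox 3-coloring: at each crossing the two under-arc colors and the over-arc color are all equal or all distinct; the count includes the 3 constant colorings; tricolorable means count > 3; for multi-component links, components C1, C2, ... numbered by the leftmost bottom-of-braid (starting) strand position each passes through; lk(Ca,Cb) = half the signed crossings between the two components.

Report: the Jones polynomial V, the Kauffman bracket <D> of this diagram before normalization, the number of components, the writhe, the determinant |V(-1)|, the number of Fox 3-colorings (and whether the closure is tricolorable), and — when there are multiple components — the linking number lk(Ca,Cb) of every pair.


V = x + x^3 - x^4
<D> = -A^-4 + 1 + A^8 (w = +4)
1 component over 4 crossings, w = +4
9 Fox colorings among 3^4, |V(-1)| = 3: tricolorable
why: w = +4 shifts under R1 moves; the (-A^3)^(-4) factor cancels that in V


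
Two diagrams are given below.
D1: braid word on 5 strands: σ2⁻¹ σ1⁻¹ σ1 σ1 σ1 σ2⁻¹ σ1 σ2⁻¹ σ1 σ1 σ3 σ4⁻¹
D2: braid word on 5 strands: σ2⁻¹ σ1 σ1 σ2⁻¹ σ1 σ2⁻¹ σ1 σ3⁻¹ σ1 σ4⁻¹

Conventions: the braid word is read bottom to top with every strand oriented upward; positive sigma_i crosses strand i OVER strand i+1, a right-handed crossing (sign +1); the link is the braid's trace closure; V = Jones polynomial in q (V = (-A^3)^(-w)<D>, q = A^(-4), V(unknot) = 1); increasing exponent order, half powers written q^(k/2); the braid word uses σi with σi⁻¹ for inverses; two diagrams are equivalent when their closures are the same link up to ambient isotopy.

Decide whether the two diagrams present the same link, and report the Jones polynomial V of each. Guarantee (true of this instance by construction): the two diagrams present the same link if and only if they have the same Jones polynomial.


equivalent: yes
V(D1) = -q^-2 + 3q^-1 - 4 + 6q - 6q^2 + 6q^3 - 5q^4 + 3q^5 - q^6  (w +2, c 12, <D> = -A^-18 + 3A^-14 - 5A^-10 + 6A^-6 - 6A^-2 + 6A^2 - 4A^6 + 3A^10 - A^14)
D2 (bracket -A^-24 + 3A^-20 - 5A^-16 + 6A^-12 - 6A^-8 + 6A^-4 - 4 + 3A^4 - A^8; 10 crossings at w = 0): V = -q^-2 + 3q^-1 - 4 + 6q - 6q^2 + 6q^3 - 5q^4 + 3q^5 - q^6
why: one V(q) for all 2 diagrams — one class (guaranteed)


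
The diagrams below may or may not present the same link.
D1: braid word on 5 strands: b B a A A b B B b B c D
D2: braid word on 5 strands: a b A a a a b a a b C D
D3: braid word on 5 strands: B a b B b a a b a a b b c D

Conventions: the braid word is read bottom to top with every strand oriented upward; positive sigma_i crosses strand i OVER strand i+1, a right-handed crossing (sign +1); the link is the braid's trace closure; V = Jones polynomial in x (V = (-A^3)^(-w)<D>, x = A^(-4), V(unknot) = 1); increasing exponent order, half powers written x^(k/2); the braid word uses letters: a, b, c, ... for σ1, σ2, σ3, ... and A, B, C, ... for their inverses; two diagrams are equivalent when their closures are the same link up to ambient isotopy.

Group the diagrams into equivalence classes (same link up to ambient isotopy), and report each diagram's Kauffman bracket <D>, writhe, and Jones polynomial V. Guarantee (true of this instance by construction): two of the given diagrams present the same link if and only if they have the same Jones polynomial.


classes: {D1} | {D2, D3}
V(D1) = 1  [12 crossings, <D> = A^-6, w = -2]
D2 (bracket -A^-14 + A^-2 + A^6; 12 crossings at w = +6): V = x^3 + x^5 - x^8
V(D3) = x^3 + x^5 - x^8  [14 crossings, <D> = -A^-8 + A^4 + A^12, w = +8]
note: 2 values of V(x) split the 3 diagrams


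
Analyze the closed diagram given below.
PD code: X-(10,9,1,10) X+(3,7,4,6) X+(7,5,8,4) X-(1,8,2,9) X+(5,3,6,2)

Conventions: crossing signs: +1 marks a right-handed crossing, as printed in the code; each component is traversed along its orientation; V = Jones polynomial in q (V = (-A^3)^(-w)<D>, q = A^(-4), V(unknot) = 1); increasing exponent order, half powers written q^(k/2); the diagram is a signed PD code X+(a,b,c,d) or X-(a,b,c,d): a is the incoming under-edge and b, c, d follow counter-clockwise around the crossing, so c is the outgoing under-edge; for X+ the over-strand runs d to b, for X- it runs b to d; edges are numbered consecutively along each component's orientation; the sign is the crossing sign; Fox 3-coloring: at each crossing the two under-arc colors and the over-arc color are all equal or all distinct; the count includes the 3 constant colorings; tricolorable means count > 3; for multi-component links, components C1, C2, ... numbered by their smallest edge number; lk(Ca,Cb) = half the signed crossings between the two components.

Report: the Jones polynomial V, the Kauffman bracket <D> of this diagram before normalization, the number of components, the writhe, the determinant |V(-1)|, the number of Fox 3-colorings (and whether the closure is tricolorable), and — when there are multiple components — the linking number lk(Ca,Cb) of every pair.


V = q + q^3 - q^4
<D> = A^-13 - A^-9 - A^-1 (w = +1)
1 component over 5 crossings, w = +1
9 Fox colorings among 3^5, |V(-1)| = 3: tricolorable
why: V spans 3 powers of q: at least 3 crossings in any diagram


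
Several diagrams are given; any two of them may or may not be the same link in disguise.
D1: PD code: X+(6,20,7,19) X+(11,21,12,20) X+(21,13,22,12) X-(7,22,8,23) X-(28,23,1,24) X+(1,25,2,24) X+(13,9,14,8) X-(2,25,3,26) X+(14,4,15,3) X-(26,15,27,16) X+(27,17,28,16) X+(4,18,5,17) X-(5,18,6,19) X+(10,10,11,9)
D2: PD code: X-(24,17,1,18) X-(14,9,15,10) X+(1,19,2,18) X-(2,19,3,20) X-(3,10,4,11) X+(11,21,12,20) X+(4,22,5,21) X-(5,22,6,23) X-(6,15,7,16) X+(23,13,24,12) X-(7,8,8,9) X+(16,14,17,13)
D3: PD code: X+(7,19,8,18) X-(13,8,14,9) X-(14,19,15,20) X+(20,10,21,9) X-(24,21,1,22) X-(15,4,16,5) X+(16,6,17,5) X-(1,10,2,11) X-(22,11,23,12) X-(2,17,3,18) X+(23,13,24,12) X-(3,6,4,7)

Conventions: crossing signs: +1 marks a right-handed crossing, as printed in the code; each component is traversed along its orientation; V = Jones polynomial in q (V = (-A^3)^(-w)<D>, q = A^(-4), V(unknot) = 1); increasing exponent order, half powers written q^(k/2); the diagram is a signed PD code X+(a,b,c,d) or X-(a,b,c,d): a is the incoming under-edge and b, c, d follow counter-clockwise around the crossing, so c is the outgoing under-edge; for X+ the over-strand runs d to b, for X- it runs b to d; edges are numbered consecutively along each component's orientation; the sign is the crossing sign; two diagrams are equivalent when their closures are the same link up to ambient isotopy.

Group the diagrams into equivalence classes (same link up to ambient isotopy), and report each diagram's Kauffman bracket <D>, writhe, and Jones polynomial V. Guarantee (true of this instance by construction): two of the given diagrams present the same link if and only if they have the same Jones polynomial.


classes: {D1} | {D2} | {D3}
V(D1) = q - q^2 + 2q^3 - q^4 + q^5 - q^6  [14 crossings, <D> = -A^-12 + A^-8 - A^-4 + 2 - A^4 + A^8, w = +4]
V(D2) = q^-2 - q^-1 + 1 - q + q^2  [12 crossings, <D> = A^-14 - A^-10 + A^-6 - A^-2 + A^2, w = -2]
V(D3) = 1  (w -4, c 12, <D> = A^-12)
insight: V(q) takes 3 values over 3 diagrams, fixing the grouping


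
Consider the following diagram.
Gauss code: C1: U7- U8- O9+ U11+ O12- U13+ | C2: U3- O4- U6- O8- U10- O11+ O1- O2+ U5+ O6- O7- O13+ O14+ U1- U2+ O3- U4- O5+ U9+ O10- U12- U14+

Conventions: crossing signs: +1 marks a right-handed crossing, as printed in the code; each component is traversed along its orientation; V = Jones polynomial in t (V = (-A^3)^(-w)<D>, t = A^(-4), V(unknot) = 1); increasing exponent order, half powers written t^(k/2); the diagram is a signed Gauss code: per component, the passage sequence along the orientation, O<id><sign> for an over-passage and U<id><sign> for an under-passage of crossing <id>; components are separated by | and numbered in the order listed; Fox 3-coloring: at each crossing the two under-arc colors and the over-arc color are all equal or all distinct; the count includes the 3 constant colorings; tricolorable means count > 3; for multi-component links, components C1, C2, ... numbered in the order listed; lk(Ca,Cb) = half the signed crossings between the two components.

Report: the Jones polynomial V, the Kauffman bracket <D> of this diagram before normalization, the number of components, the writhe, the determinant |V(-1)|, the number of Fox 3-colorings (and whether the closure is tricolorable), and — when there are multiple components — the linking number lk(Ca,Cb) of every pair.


Jones polynomial: V(t) = t^(-11/2) - 3t^(-9/2) + 5t^(-7/2) - 7t^(-5/2) + 7t^(-3/2) - 7t^(-1/2) + 5t^(1/2) - 4t^(3/2) + t^(5/2)
<D> = A^-16 - 4A^-12 + 5A^-8 - 7A^-4 + 7 - 7A^4 + 5A^8 - 3A^12 + A^16; writhe -2
components 2, writhe -2 (14 crossings)
linking number lk(C1,C2) = 0
3-colorings: 3 of 3^14, det 40 — not tricolorable
note: every pair of the 2 components has lk = 0


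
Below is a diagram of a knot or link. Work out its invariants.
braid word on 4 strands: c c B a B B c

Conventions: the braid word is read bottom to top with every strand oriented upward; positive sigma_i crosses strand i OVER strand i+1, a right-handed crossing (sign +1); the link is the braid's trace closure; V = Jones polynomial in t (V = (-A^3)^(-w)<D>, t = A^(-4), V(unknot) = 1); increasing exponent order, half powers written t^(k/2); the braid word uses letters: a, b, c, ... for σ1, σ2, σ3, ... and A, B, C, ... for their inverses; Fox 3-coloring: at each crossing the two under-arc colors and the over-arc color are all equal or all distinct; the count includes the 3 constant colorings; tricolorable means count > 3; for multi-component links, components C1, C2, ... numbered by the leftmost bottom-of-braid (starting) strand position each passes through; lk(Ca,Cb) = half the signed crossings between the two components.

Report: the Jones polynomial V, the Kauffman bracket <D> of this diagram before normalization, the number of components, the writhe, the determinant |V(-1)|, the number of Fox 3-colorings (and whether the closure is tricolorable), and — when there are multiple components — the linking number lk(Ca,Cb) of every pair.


V = -t^-3 + t^-2 - t^-1 + 3 - t + t^2 - t^3
<D> = A^-9 - A^-5 + A^-1 - 3A^3 + A^7 - A^11 + A^15 (w = +1)
1 component over 7 crossings, w = +1
27 Fox colorings among 3^7, |V(-1)| = 9: tricolorable
why: V is palindromic (span 6, det 9): t -> 1/t fixes it; necessary, not sufficient, for amphichirality


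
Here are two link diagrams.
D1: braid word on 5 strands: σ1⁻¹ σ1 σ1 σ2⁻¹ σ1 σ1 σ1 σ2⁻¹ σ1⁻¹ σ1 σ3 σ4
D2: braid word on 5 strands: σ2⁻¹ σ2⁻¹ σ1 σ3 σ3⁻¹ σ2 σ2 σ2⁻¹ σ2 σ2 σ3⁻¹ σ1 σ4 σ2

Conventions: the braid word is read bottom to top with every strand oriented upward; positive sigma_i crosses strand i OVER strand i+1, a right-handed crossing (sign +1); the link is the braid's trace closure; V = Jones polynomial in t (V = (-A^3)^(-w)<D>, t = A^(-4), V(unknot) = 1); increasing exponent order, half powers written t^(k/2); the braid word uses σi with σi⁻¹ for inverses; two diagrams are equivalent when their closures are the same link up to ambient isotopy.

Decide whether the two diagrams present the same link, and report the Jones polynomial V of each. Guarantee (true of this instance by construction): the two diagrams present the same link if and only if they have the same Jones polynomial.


equivalent: no
V(D1) = t^-1 - 1 + 2t - 2t^2 + 2t^3 - 2t^4 + t^5  (w +4, c 12, <D> = A^-8 - 2A^-4 + 2 - 2A^4 + 2A^8 - A^12 + A^16)
D2 (bracket -A^-12 + A^-8 - A^-4 + 2 - A^4 + A^8; 14 crossings at w = +4): V = t - t^2 + 2t^3 - t^4 + t^5 - t^6
why: 2 classes among 2 diagrams; unequal V(t) rules out equality


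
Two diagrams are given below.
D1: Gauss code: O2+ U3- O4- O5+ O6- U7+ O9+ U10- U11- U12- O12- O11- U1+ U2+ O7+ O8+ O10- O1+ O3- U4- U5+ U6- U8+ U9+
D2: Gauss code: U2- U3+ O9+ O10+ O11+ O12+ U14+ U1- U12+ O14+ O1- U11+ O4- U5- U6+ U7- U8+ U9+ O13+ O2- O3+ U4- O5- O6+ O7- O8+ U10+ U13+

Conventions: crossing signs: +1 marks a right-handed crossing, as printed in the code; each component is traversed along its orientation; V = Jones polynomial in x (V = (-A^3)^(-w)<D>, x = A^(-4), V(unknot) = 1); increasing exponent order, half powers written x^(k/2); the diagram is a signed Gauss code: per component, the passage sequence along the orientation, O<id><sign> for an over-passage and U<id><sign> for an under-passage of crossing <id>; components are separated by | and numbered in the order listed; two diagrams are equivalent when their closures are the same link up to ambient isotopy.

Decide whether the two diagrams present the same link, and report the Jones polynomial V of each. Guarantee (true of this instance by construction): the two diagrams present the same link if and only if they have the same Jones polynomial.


equivalent: yes
V(D1) = 1  (w 0, c 12, <D> = 1)
V(D2) = 1  (w +4, c 14, <D> = A^12)
why: one V(x) for all 2 diagrams — one class (guaranteed)


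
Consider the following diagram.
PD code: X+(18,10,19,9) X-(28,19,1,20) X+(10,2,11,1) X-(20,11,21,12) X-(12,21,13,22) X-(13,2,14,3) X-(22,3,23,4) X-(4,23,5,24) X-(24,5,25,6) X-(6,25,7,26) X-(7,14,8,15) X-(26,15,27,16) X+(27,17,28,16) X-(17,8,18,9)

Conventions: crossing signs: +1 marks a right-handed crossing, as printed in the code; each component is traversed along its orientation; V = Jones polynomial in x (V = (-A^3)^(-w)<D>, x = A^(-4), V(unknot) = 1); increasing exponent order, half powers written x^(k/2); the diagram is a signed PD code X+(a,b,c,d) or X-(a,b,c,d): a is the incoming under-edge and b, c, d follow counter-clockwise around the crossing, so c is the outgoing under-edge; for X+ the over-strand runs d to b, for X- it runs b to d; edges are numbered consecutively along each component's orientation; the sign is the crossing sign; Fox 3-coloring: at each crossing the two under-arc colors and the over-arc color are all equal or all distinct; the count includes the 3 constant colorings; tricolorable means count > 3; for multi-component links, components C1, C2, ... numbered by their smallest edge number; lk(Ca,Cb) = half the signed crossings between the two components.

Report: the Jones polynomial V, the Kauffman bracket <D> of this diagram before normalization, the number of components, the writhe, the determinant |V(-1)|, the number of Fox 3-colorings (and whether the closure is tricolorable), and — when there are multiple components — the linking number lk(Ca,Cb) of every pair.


Jones polynomial: V(x) = -x^-8 + x^-5 + x^-3
<D> = A^-12 + A^-4 - A^8; writhe -8
components 1, writhe -8 (14 crossings)
3-colorings: 9 of 3^14, det 3 — tricolorable
note: det 3 = |V(-1)|; divisible by 3, so tricolorable


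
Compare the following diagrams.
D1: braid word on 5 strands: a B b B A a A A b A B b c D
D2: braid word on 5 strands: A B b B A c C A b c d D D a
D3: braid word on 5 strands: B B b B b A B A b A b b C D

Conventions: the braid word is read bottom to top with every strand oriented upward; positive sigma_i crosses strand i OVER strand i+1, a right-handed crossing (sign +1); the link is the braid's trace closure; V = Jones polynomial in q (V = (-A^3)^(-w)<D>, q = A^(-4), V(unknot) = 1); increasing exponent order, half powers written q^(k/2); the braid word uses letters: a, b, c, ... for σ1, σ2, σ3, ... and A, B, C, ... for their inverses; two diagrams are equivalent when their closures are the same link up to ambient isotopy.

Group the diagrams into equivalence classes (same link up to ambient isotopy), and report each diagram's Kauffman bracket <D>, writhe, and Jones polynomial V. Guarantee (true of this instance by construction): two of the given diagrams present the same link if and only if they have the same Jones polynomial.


grouping into links: {D1, D2, D3}
V(D1) = q^-3 + q^-2 + q^-1 + 1  (w -2, c 14, <D> = A^-6 + A^-2 + A^2 + A^6)
V(D2) = q^-3 + q^-2 + q^-1 + 1  [14 crossings, <D> = A^-6 + A^-2 + A^2 + A^6, w = -2]
V(D3) = q^-3 + q^-2 + q^-1 + 1  (w -4, c 14, <D> = A^-12 + A^-8 + A^-4 + 1)
key observation: one V(q) for all 3 diagrams — one class (guaranteed)


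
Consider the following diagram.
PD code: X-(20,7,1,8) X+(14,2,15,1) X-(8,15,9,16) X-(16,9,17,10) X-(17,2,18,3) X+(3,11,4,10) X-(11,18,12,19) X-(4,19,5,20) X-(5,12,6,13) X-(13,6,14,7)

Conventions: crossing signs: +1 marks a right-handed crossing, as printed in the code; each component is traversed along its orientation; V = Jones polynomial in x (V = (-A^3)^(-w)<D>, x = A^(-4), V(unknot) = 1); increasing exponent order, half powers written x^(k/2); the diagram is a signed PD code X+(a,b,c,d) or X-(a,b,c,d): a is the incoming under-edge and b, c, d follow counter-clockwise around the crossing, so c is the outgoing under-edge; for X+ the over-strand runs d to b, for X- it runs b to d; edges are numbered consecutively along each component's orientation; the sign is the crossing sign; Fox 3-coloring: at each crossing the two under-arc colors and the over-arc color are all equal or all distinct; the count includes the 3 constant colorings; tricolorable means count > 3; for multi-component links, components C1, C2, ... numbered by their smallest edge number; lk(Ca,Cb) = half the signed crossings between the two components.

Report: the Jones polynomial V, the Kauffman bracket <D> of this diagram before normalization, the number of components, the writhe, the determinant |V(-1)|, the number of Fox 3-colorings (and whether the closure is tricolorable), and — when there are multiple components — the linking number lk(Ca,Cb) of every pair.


V = x^-8 - 2x^-7 + x^-6 - 2x^-5 + 2x^-4 + x^-2
<D> = A^-10 + 2A^-2 - 2A^2 + A^6 - 2A^10 + A^14 (w = -6)
1 component over 10 crossings, w = -6
27 Fox colorings among 3^10, |V(-1)| = 9: tricolorable
why: w = -6 (over 10 crossings) is diagram-only; (-A^3)^(6) removes it from V


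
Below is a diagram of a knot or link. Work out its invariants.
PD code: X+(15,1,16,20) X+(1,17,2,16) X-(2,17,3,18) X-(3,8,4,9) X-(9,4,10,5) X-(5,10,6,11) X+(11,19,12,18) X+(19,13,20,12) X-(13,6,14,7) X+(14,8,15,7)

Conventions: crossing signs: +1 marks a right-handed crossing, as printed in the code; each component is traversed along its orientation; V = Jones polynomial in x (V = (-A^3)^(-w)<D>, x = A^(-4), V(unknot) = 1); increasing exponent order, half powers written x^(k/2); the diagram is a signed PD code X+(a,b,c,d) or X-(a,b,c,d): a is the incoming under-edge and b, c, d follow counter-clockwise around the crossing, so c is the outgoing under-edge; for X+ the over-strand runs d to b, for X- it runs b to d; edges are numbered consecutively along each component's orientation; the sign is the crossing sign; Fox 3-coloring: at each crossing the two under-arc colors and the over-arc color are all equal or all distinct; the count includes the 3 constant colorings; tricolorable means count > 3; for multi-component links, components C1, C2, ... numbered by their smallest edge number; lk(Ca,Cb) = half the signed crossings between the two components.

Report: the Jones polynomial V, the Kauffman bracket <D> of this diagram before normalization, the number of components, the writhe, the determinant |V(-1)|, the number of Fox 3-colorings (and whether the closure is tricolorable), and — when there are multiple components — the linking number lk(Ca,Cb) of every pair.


V(x) = -x^-3 + x^-2 - x^-1 + 3 - x + x^2 - x^3
bracket: -A^-12 + A^-8 - A^-4 + 3 - A^4 + A^8 - A^12, w = 0
1 component, writhe 0, over 10 crossings
det 9, colorings 27 of 3^10 — tricolorable
observation: det 9 = |V(-1)|; divisible by 3, so tricolorable


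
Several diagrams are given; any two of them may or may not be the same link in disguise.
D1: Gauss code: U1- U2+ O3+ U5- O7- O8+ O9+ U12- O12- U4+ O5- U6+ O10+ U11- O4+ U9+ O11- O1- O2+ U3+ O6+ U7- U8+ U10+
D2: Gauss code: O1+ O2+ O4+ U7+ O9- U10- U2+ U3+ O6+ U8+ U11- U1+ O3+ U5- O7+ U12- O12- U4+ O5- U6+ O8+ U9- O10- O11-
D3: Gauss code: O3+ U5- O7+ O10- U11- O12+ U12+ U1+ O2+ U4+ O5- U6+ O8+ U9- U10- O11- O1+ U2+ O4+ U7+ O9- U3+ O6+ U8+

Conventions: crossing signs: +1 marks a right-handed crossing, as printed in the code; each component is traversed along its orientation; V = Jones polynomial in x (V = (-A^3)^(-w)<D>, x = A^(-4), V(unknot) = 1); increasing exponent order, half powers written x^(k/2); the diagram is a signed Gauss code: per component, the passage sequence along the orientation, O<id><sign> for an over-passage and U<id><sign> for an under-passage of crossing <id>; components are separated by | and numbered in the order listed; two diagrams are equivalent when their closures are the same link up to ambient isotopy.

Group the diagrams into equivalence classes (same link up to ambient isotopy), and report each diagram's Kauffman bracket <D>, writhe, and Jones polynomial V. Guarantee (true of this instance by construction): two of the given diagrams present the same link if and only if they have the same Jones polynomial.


grouping into links: {D1, D2, D3}
V(D1) = x^-1 - 2 + 3x - 3x^2 + 4x^3 - 3x^4 + 2x^5 - x^6  (w +2, c 12, <D> = -A^-18 + 2A^-14 - 3A^-10 + 4A^-6 - 3A^-2 + 3A^2 - 2A^6 + A^10)
V(D2) = x^-1 - 2 + 3x - 3x^2 + 4x^3 - 3x^4 + 2x^5 - x^6  (w +2, c 12, <D> = -A^-18 + 2A^-14 - 3A^-10 + 4A^-6 - 3A^-2 + 3A^2 - 2A^6 + A^10)
D3 (bracket -A^-12 + 2A^-8 - 3A^-4 + 4 - 3A^4 + 3A^8 - 2A^12 + A^16; 12 crossings at w = +4): V = x^-1 - 2 + 3x - 3x^2 + 4x^3 - 3x^4 + 2x^5 - x^6
why: one V(x) for all 3 diagrams — one class (guaranteed)


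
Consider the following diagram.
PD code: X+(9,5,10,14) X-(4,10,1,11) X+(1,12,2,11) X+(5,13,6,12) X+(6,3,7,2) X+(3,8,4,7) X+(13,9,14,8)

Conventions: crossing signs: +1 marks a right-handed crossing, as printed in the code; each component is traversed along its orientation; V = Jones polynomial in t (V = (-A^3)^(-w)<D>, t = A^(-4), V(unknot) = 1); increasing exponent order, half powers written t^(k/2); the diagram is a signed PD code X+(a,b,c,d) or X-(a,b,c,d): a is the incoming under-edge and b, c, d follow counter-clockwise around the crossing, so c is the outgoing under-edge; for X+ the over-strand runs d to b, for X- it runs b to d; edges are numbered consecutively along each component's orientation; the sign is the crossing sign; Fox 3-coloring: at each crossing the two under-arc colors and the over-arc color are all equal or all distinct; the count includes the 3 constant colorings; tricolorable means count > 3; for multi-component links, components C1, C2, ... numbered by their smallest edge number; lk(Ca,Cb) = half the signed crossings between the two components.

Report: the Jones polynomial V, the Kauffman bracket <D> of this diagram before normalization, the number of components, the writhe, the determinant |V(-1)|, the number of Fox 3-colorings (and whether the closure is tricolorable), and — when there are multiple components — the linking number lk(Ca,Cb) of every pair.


V = -t^(3/2) - 2t^(7/2) + t^(9/2) - t^(11/2) + t^(13/2)
<D> = -A^-11 + A^-7 - A^-3 + 2A + A^9 (w = +5)
2 components over 7 crossings, w = +5
lk(C1,C2): +1
9 Fox colorings among 3^7, |V(-1)| = 6: tricolorable
why: det 6 = |V(-1)|; divisible by 3, so tricolorable


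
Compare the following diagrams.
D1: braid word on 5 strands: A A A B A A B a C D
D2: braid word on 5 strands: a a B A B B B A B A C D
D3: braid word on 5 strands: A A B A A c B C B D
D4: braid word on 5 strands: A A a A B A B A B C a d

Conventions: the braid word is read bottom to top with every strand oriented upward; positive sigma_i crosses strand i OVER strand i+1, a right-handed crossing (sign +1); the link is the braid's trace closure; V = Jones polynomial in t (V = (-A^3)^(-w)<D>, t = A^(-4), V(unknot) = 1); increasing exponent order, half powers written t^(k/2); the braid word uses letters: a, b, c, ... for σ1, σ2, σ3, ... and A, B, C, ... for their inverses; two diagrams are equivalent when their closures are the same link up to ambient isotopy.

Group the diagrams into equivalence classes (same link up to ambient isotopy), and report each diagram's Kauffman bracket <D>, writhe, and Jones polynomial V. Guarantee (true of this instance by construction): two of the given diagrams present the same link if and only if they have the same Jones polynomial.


classes: {D1, D2, D3, D4}
V(D1) = 2t^-6 + t^-4 + t^-2  [10 crossings, <D> = A^-16 + A^-8 + 2, w = -8]
V(D2) = 2t^-6 + t^-4 + t^-2  (w -8, c 12, <D> = A^-16 + A^-8 + 2)
D3 (bracket A^-16 + A^-8 + 2; 10 crossings at w = -8): V = 2t^-6 + t^-4 + t^-2
D4 (bracket A^-10 + A^-2 + 2A^6; 12 crossings at w = -6): V = 2t^-6 + t^-4 + t^-2
insight: all 4 diagrams share one V(t), hence one class


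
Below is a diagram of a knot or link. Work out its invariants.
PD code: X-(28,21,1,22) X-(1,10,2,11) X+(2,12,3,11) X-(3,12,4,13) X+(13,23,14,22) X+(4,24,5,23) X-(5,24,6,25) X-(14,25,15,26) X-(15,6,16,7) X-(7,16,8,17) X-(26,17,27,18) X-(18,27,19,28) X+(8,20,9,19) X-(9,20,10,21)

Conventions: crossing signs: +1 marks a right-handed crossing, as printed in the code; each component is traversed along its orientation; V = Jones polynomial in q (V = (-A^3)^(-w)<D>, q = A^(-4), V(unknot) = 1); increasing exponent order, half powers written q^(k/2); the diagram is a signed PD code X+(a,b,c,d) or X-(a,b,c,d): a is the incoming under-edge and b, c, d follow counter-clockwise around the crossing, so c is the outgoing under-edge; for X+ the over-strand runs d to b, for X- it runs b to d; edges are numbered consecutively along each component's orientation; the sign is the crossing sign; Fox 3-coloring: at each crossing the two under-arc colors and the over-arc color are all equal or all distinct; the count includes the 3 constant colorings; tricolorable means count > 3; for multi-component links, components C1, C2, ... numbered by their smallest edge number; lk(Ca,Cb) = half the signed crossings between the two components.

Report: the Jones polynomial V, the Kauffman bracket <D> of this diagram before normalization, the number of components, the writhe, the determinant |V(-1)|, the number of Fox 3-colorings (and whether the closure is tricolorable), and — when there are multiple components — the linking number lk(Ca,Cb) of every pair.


Jones polynomial: V(q) = q^-8 - 2q^-7 + q^-6 - 2q^-5 + 2q^-4 + q^-2
<D> = A^-10 + 2A^-2 - 2A^2 + A^6 - 2A^10 + A^14; writhe -6
components 1, writhe -6 (14 crossings)
3-colorings: 27 of 3^14, det 9 — tricolorable
note: V spans 6 powers of q: at least 6 crossings in any diagram


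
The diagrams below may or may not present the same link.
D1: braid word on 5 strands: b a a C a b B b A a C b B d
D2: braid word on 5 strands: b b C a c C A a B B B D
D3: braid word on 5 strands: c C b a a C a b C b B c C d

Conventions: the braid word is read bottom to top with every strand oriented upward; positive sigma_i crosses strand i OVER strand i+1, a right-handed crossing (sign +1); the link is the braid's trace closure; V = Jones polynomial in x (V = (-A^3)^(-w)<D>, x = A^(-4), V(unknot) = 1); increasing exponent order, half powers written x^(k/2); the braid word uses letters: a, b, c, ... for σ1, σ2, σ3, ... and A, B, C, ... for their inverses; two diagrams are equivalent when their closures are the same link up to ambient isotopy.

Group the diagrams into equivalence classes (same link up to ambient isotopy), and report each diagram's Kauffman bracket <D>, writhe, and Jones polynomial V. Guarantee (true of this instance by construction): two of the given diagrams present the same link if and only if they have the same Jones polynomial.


equivalence classes: {D1, D3} | {D2}
D1 (bracket -A^-12 + 2A^-8 - 2A^-4 + 3 - 3A^4 + 2A^8 - A^12 + A^16; 14 crossings at w = +4): V = x^-1 - 1 + 2x - 3x^2 + 3x^3 - 2x^4 + 2x^5 - x^6
D2 (bracket A^-6; 12 crossings at w = -2): V = 1
D3 (bracket -A^-12 + 2A^-8 - 2A^-4 + 3 - 3A^4 + 2A^8 - A^12 + A^16; 14 crossings at w = +4): V = x^-1 - 1 + 2x - 3x^2 + 3x^3 - 2x^4 + 2x^5 - x^6
key observation: V(x) takes 2 values over 3 diagrams, fixing the grouping
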